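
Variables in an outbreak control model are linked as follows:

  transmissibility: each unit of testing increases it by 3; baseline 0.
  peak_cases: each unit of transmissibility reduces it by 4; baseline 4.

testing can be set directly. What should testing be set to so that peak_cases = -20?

testing = 2

Substituting into the peak_cases equation gives peak_cases = -12*testing + 4.
Solve -12*testing + 4 = -20: testing = (-20 - 4) / -12 = 2.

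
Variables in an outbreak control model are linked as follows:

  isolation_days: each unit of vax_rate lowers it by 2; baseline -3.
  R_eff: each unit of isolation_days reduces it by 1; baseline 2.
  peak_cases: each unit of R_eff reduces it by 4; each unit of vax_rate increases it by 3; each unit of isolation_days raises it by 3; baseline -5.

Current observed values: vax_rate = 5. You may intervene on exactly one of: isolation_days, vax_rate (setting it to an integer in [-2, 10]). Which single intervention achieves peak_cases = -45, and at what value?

Intervening on isolation_days: peak_cases = 7*isolation_days + 2. Reaching -45 requires isolation_days = -47/7, not an integer.
Intervening on vax_rate: with other inputs at their observed values, peak_cases = -11*vax_rate - 34. Solving for -45 gives vax_rate = 1, within [-2, 10].

set vax_rate = 1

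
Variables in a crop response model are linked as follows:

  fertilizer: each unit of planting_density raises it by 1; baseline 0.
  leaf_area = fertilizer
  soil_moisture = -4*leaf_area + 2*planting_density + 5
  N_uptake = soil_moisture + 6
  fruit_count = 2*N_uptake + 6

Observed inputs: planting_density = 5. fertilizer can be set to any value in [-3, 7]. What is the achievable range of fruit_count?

-8 to 72

Intervening on fertilizer fixes its value directly, overriding its dependence on planting_density.
Substituting into the soil_moisture equation gives soil_moisture = -4*fertilizer + 15.
N_uptake becomes -4*fertilizer + 21.
Substituting into the fruit_count equation gives fruit_count = -8*fertilizer + 48.
Linear in fertilizer, so extremes are at the endpoints: fertilizer = -3 gives fruit_count = 72; fertilizer = 7 gives fruit_count = -8.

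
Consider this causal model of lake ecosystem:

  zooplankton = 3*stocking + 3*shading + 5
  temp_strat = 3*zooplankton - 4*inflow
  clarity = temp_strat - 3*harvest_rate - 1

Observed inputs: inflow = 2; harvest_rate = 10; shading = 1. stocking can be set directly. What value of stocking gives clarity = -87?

stocking = -8

Substituting into the zooplankton equation gives zooplankton = 3*stocking + 8.
temp_strat becomes 9*stocking + 16.
Substituting into the clarity equation gives clarity = 9*stocking - 15.
Solve 9*stocking - 15 = -87: stocking = (-87 + 15) / 9 = -8.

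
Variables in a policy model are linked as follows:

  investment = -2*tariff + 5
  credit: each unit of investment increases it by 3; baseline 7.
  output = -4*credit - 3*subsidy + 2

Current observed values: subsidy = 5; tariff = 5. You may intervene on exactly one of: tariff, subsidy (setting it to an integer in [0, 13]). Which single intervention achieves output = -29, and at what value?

set tariff = 3

Intervening on tariff: with other inputs at their observed values, output = 24*tariff - 101. Solving for -29 gives tariff = 3, within [0, 13].
Intervening on subsidy: output = -3*subsidy + 34. Reaching -29 requires subsidy = 21, outside [0, 13].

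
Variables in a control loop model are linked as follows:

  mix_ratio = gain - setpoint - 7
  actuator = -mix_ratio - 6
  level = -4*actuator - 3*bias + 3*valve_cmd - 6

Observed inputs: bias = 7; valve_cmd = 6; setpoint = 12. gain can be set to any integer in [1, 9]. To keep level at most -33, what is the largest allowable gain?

Substituting into the mix_ratio equation gives mix_ratio = gain - 19.
This gives actuator = -gain + 13.
Substituting into the level equation gives level = 4*gain - 61.
Require 4*gain - 61 ≤ -33, so gain ≤ 7.
The largest integer in [1, 9] satisfying this is 7.

gain = 7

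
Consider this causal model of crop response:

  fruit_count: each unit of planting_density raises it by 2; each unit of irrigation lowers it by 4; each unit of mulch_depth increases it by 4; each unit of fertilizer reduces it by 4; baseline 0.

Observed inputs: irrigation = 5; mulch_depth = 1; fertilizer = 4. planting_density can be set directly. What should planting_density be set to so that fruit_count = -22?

Substituting into the fruit_count equation gives fruit_count = 2*planting_density - 32.
Solve 2*planting_density - 32 = -22: planting_density = (-22 + 32) / 2 = 5.

planting_density = 5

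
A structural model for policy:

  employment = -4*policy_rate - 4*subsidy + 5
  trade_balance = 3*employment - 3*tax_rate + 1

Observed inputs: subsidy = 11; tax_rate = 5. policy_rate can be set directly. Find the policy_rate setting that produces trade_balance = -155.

policy_rate = 2

Substituting into the employment equation gives employment = -4*policy_rate - 39.
So trade_balance = -12*policy_rate - 131.
Solve -12*policy_rate - 131 = -155: policy_rate = (-155 + 131) / -12 = 2.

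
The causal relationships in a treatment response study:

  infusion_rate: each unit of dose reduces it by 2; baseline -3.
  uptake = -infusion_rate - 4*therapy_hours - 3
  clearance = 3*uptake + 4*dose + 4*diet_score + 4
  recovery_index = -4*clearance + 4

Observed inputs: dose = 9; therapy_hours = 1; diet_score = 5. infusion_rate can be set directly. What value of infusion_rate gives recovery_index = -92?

Intervening on infusion_rate fixes its value directly, overriding its dependence on dose.
Substituting into the uptake equation gives uptake = -infusion_rate - 7.
Substituting into the clearance equation gives clearance = -3*infusion_rate + 39.
This gives recovery_index = 12*infusion_rate - 152.
Solve 12*infusion_rate - 152 = -92: infusion_rate = (-92 + 152) / 12 = 5.

infusion_rate = 5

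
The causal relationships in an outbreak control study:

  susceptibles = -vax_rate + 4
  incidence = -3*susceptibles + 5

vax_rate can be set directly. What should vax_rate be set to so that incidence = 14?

vax_rate = 7

Substituting into the incidence equation gives incidence = 3*vax_rate - 7.
Solve 3*vax_rate - 7 = 14: vax_rate = (14 + 7) / 3 = 7.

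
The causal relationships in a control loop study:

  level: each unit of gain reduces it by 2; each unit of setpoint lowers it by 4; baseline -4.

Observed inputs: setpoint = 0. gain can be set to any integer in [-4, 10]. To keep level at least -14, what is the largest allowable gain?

gain = 5

Substituting into the level equation gives level = -2*gain - 4.
Require -2*gain - 4 ≥ -14, so gain ≤ 5.
The largest integer in [-4, 10] satisfying this is 5.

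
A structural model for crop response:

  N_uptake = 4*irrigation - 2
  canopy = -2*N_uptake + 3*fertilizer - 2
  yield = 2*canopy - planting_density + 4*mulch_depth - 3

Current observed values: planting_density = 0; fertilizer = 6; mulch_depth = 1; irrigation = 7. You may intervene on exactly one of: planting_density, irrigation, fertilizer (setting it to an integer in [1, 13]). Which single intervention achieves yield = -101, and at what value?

set fertilizer = 1

Intervening on planting_density: yield = -planting_density - 71. Reaching -101 requires planting_density = 30, outside [1, 13].
Intervening on irrigation: yield = -16*irrigation + 41. Reaching -101 requires irrigation = 71/8, not an integer.
Intervening on fertilizer: with other inputs at their observed values, yield = 6*fertilizer - 107. Solving for -101 gives fertilizer = 1, within [1, 13].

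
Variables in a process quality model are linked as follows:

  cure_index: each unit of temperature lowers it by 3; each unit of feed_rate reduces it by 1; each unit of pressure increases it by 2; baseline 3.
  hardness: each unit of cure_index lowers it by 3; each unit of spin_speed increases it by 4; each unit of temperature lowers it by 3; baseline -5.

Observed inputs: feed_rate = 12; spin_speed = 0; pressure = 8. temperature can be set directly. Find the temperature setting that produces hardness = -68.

temperature = -7

Substituting into the cure_index equation gives cure_index = -3*temperature + 7.
Substituting into the hardness equation gives hardness = 6*temperature - 26.
Solve 6*temperature - 26 = -68: temperature = (-68 + 26) / 6 = -7.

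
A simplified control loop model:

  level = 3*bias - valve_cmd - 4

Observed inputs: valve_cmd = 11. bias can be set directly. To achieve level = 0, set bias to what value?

bias = 5

Substituting into the level equation gives level = 3*bias - 15.
Solve 3*bias - 15 = 0: bias = (0 + 15) / 3 = 5.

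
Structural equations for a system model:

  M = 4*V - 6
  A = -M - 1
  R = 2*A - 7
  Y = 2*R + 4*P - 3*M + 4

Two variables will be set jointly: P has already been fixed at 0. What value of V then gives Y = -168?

With P held at 0:
Substituting into the A equation gives A = -4*V + 5.
This gives R = -8*V + 3.
Y becomes -28*V + 28.
Solve -28*V + 28 = -168: V = (-168 - 28) / -28 = 7.

V = 7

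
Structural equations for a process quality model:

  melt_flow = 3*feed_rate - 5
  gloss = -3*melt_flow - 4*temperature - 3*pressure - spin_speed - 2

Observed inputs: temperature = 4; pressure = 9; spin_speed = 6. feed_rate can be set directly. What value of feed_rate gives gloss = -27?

Substituting into the gloss equation gives gloss = -9*feed_rate - 36.
Solve -9*feed_rate - 36 = -27: feed_rate = (-27 + 36) / -9 = -1.

feed_rate = -1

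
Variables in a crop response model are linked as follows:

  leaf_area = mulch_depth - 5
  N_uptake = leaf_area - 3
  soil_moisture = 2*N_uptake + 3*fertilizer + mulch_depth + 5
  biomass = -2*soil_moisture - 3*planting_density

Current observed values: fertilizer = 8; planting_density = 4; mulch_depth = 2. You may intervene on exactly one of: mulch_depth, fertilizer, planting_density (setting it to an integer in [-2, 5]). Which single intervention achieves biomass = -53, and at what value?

set planting_density = 5

Intervening on mulch_depth: biomass = -6*mulch_depth - 38. Reaching -53 requires mulch_depth = 5/2, not an integer.
Intervening on fertilizer: biomass = -6*fertilizer - 2. Reaching -53 requires fertilizer = 17/2, not an integer.
Intervening on planting_density: with other inputs at their observed values, biomass = -3*planting_density - 38. Solving for -53 gives planting_density = 5, within [-2, 5].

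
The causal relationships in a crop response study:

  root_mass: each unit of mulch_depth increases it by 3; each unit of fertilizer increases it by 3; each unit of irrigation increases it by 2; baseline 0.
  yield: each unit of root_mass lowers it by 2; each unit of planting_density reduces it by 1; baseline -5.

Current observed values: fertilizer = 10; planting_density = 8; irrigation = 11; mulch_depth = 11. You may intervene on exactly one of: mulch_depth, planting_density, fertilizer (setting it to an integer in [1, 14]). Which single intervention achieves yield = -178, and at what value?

set planting_density = 3

Intervening on mulch_depth: yield = -6*mulch_depth - 117. Reaching -178 requires mulch_depth = 61/6, not an integer.
Intervening on planting_density: with other inputs at their observed values, yield = -planting_density - 175. Solving for -178 gives planting_density = 3, within [1, 14].
Intervening on fertilizer: yield = -6*fertilizer - 123. Reaching -178 requires fertilizer = 55/6, not an integer.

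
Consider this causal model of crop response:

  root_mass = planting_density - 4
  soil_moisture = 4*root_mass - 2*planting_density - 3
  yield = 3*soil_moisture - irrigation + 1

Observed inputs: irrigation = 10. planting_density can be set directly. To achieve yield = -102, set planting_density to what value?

planting_density = -6

Substituting into the soil_moisture equation gives soil_moisture = 2*planting_density - 19.
So yield = 6*planting_density - 66.
Solve 6*planting_density - 66 = -102: planting_density = (-102 + 66) / 6 = -6.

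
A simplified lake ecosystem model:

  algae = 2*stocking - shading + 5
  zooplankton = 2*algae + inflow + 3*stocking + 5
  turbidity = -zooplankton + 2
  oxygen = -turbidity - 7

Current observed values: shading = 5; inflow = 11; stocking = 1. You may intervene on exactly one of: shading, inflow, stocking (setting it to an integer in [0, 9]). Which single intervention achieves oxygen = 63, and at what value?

set stocking = 8

Intervening on shading: oxygen = -2*shading + 24. Reaching 63 requires shading = -39/2, not an integer.
Intervening on inflow: oxygen = inflow + 3. Reaching 63 requires inflow = 60, outside [0, 9].
Intervening on stocking: with other inputs at their observed values, oxygen = 7*stocking + 7. Solving for 63 gives stocking = 8, within [0, 9].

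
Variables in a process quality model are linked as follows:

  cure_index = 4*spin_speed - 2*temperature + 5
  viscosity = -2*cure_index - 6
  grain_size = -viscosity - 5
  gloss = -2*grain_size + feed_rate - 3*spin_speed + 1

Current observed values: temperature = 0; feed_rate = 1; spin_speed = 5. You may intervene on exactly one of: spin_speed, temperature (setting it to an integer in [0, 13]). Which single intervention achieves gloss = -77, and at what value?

Intervening on spin_speed: with other inputs at their observed values, gloss = -19*spin_speed - 20. Solving for -77 gives spin_speed = 3, within [0, 13].
Intervening on temperature: gloss = 8*temperature - 115. Reaching -77 requires temperature = 19/4, not an integer.

set spin_speed = 3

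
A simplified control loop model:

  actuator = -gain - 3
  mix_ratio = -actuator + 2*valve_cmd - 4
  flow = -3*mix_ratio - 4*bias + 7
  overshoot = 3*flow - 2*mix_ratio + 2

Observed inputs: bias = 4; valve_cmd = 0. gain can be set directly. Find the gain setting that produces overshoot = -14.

gain = 0

Substituting into the mix_ratio equation gives mix_ratio = gain - 1.
This gives flow = -3*gain - 6.
Substituting into the overshoot equation gives overshoot = -11*gain - 14.
Solve -11*gain - 14 = -14: gain = (-14 + 14) / -11 = 0.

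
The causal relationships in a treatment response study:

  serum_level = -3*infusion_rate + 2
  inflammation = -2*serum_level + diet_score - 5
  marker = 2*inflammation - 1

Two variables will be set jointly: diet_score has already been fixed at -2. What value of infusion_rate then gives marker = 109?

infusion_rate = 11

With diet_score held at -2:
Substituting into the inflammation equation gives inflammation = 6*infusion_rate - 11.
Substituting into the marker equation gives marker = 12*infusion_rate - 23.
Solve 12*infusion_rate - 23 = 109: infusion_rate = (109 + 23) / 12 = 11.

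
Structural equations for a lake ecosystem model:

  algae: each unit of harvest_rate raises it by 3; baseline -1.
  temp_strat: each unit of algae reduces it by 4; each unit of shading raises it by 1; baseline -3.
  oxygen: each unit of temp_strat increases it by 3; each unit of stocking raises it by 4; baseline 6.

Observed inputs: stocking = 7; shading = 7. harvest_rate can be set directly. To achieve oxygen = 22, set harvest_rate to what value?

harvest_rate = 1

Substituting into the temp_strat equation gives temp_strat = -12*harvest_rate + 8.
Substituting into the oxygen equation gives oxygen = -36*harvest_rate + 58.
Solve -36*harvest_rate + 58 = 22: harvest_rate = (22 - 58) / -36 = 1.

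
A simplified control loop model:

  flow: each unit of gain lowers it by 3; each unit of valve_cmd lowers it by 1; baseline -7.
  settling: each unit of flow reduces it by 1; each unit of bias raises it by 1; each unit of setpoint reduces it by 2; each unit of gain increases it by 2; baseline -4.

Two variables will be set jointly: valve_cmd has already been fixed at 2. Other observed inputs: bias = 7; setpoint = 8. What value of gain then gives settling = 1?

gain = 1

With valve_cmd held at 2:
Substituting into the flow equation gives flow = -3*gain - 9.
So settling = 5*gain - 4.
Solve 5*gain - 4 = 1: gain = (1 + 4) / 5 = 1.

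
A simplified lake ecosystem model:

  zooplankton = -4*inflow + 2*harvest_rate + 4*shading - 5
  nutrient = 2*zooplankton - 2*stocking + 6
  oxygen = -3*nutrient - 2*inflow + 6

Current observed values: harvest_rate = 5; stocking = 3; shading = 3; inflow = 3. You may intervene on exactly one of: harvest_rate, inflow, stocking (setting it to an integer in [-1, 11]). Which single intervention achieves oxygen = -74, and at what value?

set inflow = 1

Intervening on harvest_rate: oxygen = -12*harvest_rate + 30. Reaching -74 requires harvest_rate = 26/3, not an integer.
Intervening on inflow: with other inputs at their observed values, oxygen = 22*inflow - 96. Solving for -74 gives inflow = 1, within [-1, 11].
Intervening on stocking: oxygen = 6*stocking - 48. Reaching -74 requires stocking = -13/3, not an integer.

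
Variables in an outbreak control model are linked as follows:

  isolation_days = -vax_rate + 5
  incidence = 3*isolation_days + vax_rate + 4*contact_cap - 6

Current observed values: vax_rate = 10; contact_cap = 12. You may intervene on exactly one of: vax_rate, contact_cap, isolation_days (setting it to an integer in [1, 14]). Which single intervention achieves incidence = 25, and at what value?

Intervening on vax_rate: incidence = -2*vax_rate + 57. Reaching 25 requires vax_rate = 16, outside [1, 14].
Intervening on contact_cap: with other inputs at their observed values, incidence = 4*contact_cap - 11. Solving for 25 gives contact_cap = 9, within [1, 14].
Intervening on isolation_days: incidence = 3*isolation_days + 52. Reaching 25 requires isolation_days = -9, outside [1, 14].

set contact_cap = 9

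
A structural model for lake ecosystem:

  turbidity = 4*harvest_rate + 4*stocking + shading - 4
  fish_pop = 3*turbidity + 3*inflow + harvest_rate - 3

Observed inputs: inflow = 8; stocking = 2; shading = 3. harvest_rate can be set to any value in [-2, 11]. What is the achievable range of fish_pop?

Substituting into the turbidity equation gives turbidity = 4*harvest_rate + 7.
Substituting into the fish_pop equation gives fish_pop = 13*harvest_rate + 42.
Linear in harvest_rate, so extremes are at the endpoints: harvest_rate = -2 gives fish_pop = 16; harvest_rate = 11 gives fish_pop = 185.

16 to 185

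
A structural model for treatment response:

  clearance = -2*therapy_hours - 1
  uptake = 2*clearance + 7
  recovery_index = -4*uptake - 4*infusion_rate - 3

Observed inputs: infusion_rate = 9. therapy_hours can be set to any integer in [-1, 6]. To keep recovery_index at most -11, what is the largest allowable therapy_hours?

therapy_hours = 3

Substituting into the uptake equation gives uptake = -4*therapy_hours + 5.
So recovery_index = 16*therapy_hours - 59.
Require 16*therapy_hours - 59 ≤ -11, so therapy_hours ≤ 3.
The largest integer in [-1, 6] satisfying this is 3.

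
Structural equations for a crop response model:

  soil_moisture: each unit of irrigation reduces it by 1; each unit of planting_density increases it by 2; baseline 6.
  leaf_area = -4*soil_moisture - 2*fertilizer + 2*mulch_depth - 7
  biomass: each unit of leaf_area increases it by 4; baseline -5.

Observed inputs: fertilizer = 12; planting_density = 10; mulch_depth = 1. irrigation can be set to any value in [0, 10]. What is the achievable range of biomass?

-537 to -377

Substituting into the soil_moisture equation gives soil_moisture = -irrigation + 26.
Substituting into the leaf_area equation gives leaf_area = 4*irrigation - 133.
So biomass = 16*irrigation - 537.
Linear in irrigation, so extremes are at the endpoints: irrigation = 0 gives biomass = -537; irrigation = 10 gives biomass = -377.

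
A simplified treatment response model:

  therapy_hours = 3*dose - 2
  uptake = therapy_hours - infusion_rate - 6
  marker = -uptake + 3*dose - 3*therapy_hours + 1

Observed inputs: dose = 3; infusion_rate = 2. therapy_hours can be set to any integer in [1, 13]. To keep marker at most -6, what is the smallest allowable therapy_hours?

therapy_hours = 6

Intervening on therapy_hours fixes its value directly, overriding its dependence on dose.
Substituting into the uptake equation gives uptake = therapy_hours - 8.
Substituting into the marker equation gives marker = -4*therapy_hours + 18.
Require -4*therapy_hours + 18 ≤ -6, so therapy_hours ≥ 6.
The smallest integer in [1, 13] satisfying this is 6.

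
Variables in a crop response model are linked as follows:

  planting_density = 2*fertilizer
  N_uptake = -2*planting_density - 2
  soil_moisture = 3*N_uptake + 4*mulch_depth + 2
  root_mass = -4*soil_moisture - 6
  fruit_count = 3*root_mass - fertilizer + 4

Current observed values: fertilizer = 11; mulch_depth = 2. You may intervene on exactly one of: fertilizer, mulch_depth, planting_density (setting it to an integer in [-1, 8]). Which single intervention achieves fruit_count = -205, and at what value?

set fertilizer = -1

Intervening on fertilizer: with other inputs at their observed values, fruit_count = 143*fertilizer - 62. Solving for -205 gives fertilizer = -1, within [-1, 8].
Intervening on mulch_depth: fruit_count = -48*mulch_depth + 1607. Reaching -205 requires mulch_depth = 151/4, not an integer.
Intervening on planting_density: fruit_count = 72*planting_density - 73. Reaching -205 requires planting_density = -11/6, not an integer.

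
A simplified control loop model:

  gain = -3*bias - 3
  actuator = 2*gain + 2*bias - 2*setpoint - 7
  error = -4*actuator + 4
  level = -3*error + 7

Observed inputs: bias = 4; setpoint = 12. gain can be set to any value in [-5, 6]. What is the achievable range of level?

-401 to -137

Intervening on gain fixes its value directly, overriding its dependence on bias.
Substituting into the actuator equation gives actuator = 2*gain - 23.
Substituting into the error equation gives error = -8*gain + 96.
Substituting into the level equation gives level = 24*gain - 281.
Linear in gain, so extremes are at the endpoints: gain = -5 gives level = -401; gain = 6 gives level = -137.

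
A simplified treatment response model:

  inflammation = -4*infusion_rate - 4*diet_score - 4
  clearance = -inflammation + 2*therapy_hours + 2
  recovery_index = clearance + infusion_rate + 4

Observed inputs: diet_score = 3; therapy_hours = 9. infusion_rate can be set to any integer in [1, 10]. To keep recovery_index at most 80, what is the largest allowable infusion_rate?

infusion_rate = 8

Substituting into the inflammation equation gives inflammation = -4*infusion_rate - 16.
So clearance = 4*infusion_rate + 36.
Substituting into the recovery_index equation gives recovery_index = 5*infusion_rate + 40.
Require 5*infusion_rate + 40 ≤ 80, so infusion_rate ≤ 8.
The largest integer in [1, 10] satisfying this is 8.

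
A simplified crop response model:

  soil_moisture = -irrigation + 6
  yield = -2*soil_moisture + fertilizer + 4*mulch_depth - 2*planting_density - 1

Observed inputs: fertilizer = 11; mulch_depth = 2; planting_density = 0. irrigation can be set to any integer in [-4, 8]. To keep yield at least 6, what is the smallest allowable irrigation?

irrigation = 0

Substituting into the yield equation gives yield = 2*irrigation + 6.
Require 2*irrigation + 6 ≥ 6, so irrigation ≥ 0.
The smallest integer in [-4, 8] satisfying this is 0.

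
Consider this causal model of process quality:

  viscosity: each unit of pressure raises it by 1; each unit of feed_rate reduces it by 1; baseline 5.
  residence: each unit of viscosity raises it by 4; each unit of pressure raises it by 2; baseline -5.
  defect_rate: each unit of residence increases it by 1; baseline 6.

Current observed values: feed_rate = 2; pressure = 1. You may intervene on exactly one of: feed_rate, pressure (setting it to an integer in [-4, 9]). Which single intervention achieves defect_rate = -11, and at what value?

set pressure = -4

Intervening on feed_rate: defect_rate = -4*feed_rate + 27. Reaching -11 requires feed_rate = 19/2, not an integer.
Intervening on pressure: with other inputs at their observed values, defect_rate = 6*pressure + 13. Solving for -11 gives pressure = -4, within [-4, 9].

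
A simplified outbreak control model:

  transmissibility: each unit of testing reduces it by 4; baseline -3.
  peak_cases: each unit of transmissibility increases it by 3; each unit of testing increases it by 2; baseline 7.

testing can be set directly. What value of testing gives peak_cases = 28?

Substituting into the peak_cases equation gives peak_cases = -10*testing - 2.
Solve -10*testing - 2 = 28: testing = (28 + 2) / -10 = -3.

testing = -3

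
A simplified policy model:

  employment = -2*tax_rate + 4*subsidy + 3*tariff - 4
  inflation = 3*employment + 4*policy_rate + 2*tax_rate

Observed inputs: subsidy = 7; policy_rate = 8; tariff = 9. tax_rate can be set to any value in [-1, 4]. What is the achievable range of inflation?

Substituting into the employment equation gives employment = -2*tax_rate + 51.
This gives inflation = -4*tax_rate + 185.
Linear in tax_rate, so extremes are at the endpoints: tax_rate = -1 gives inflation = 189; tax_rate = 4 gives inflation = 169.

169 to 189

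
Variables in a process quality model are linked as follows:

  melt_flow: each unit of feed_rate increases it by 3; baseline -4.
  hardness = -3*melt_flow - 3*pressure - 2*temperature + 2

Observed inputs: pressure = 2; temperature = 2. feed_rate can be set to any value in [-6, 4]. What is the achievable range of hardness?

Substituting into the hardness equation gives hardness = -9*feed_rate + 4.
Linear in feed_rate, so extremes are at the endpoints: feed_rate = -6 gives hardness = 58; feed_rate = 4 gives hardness = -32.

-32 to 58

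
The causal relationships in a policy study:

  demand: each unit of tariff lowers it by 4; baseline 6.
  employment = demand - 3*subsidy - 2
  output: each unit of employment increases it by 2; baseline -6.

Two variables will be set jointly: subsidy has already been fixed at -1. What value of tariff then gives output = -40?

With subsidy held at -1:
Substituting into the employment equation gives employment = -4*tariff + 7.
So output = -8*tariff + 8.
Solve -8*tariff + 8 = -40: tariff = (-40 - 8) / -8 = 6.

tariff = 6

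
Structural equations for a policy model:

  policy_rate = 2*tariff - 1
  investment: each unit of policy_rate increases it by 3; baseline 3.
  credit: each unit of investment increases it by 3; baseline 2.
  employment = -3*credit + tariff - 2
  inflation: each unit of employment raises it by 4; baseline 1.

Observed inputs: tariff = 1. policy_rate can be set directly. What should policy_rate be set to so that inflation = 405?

Intervening on policy_rate fixes its value directly, overriding its dependence on tariff.
Substituting into the credit equation gives credit = 9*policy_rate + 11.
So employment = -27*policy_rate - 34.
Substituting into the inflation equation gives inflation = -108*policy_rate - 135.
Solve -108*policy_rate - 135 = 405: policy_rate = (405 + 135) / -108 = -5.

policy_rate = -5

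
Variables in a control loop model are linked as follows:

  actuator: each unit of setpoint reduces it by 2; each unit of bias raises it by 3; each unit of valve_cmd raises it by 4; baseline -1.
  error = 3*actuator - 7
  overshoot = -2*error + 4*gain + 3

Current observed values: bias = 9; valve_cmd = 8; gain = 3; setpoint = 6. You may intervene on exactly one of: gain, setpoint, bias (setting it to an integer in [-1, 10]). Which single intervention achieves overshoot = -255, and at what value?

set gain = 1

Intervening on gain: with other inputs at their observed values, overshoot = 4*gain - 259. Solving for -255 gives gain = 1, within [-1, 10].
Intervening on setpoint: overshoot = 12*setpoint - 319. Reaching -255 requires setpoint = 16/3, not an integer.
Intervening on bias: overshoot = -18*bias - 85. Reaching -255 requires bias = 85/9, not an integer.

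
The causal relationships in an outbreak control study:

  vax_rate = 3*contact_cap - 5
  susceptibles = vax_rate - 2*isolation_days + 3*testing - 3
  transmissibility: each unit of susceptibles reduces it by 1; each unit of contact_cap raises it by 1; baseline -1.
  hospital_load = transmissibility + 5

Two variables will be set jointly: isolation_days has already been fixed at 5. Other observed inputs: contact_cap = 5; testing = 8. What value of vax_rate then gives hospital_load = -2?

vax_rate = 0

With isolation_days held at 5:
Intervening on vax_rate fixes its value directly, overriding its dependence on contact_cap.
Substituting into the susceptibles equation gives susceptibles = vax_rate + 11.
Substituting into the transmissibility equation gives transmissibility = -vax_rate - 7.
This gives hospital_load = -vax_rate - 2.
Solve -vax_rate - 2 = -2: vax_rate = (-2 + 2) / -1 = 0.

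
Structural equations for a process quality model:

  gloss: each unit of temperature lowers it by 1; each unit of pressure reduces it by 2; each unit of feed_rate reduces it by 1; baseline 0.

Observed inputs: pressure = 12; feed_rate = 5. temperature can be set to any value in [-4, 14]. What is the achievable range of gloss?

-43 to -25

Substituting into the gloss equation gives gloss = -temperature - 29.
Linear in temperature, so extremes are at the endpoints: temperature = -4 gives gloss = -25; temperature = 14 gives gloss = -43.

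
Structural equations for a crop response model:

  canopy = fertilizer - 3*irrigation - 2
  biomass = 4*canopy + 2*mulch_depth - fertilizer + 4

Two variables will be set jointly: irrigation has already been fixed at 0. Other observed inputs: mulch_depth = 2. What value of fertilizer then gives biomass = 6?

fertilizer = 2

With irrigation held at 0:
Substituting into the canopy equation gives canopy = fertilizer - 2.
Substituting into the biomass equation gives biomass = 3*fertilizer.
Solve 3*fertilizer = 6: fertilizer = 6 / 3 = 2.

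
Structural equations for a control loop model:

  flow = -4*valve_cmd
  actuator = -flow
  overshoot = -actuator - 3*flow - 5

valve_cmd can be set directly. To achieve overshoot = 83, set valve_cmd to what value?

Substituting into the actuator equation gives actuator = 4*valve_cmd.
Substituting into the overshoot equation gives overshoot = 8*valve_cmd - 5.
Solve 8*valve_cmd - 5 = 83: valve_cmd = (83 + 5) / 8 = 11.

valve_cmd = 11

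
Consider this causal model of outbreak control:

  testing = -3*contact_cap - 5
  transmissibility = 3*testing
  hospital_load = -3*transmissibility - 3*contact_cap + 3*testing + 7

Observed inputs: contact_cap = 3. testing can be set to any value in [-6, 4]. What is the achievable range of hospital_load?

-26 to 34

Intervening on testing fixes its value directly, overriding its dependence on contact_cap.
Substituting into the hospital_load equation gives hospital_load = -6*testing - 2.
Linear in testing, so extremes are at the endpoints: testing = -6 gives hospital_load = 34; testing = 4 gives hospital_load = -26.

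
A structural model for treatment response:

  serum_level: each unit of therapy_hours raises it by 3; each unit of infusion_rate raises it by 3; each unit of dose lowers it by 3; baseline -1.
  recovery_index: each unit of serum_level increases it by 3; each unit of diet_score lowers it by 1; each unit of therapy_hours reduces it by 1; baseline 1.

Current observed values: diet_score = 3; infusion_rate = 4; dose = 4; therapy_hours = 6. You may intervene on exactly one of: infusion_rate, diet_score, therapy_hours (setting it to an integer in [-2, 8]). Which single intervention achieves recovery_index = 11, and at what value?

set therapy_hours = 2

Intervening on infusion_rate: recovery_index = 9*infusion_rate + 7. Reaching 11 requires infusion_rate = 4/9, not an integer.
Intervening on diet_score: recovery_index = -diet_score + 46. Reaching 11 requires diet_score = 35, outside [-2, 8].
Intervening on therapy_hours: with other inputs at their observed values, recovery_index = 8*therapy_hours - 5. Solving for 11 gives therapy_hours = 2, within [-2, 8].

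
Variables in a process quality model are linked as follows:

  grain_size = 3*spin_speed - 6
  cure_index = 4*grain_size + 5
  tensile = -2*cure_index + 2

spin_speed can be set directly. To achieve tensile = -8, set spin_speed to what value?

spin_speed = 2

Substituting into the cure_index equation gives cure_index = 12*spin_speed - 19.
Substituting into the tensile equation gives tensile = -24*spin_speed + 40.
Solve -24*spin_speed + 40 = -8: spin_speed = (-8 - 40) / -24 = 2.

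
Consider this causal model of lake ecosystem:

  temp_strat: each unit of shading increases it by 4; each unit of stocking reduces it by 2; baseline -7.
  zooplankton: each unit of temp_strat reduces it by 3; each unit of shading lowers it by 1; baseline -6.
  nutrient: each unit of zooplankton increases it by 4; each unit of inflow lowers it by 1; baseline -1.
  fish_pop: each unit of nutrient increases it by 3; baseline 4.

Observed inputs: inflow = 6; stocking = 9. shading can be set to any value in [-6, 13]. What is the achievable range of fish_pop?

Substituting into the temp_strat equation gives temp_strat = 4*shading - 25.
zooplankton becomes -13*shading + 69.
So nutrient = -52*shading + 269.
So fish_pop = -156*shading + 811.
Linear in shading, so extremes are at the endpoints: shading = -6 gives fish_pop = 1747; shading = 13 gives fish_pop = -1217.

-1217 to 1747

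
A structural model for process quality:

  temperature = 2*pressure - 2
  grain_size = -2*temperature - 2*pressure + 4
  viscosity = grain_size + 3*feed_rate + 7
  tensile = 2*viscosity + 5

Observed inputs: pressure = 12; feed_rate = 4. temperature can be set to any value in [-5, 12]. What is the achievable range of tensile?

Intervening on temperature fixes its value directly, overriding its dependence on pressure.
Substituting into the grain_size equation gives grain_size = -2*temperature - 20.
Substituting into the viscosity equation gives viscosity = -2*temperature - 1.
Substituting into the tensile equation gives tensile = -4*temperature + 3.
Linear in temperature, so extremes are at the endpoints: temperature = -5 gives tensile = 23; temperature = 12 gives tensile = -45.

-45 to 23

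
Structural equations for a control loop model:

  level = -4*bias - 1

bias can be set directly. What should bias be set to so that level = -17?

Solve -4*bias - 1 = -17: bias = (-17 + 1) / -4 = 4.

bias = 4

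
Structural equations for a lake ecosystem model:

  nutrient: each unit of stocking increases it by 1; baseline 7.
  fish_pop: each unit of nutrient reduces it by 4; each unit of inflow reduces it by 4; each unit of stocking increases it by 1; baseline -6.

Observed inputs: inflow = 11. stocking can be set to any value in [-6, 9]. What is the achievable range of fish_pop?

-105 to -60

Substituting into the fish_pop equation gives fish_pop = -3*stocking - 78.
Linear in stocking, so extremes are at the endpoints: stocking = -6 gives fish_pop = -60; stocking = 9 gives fish_pop = -105.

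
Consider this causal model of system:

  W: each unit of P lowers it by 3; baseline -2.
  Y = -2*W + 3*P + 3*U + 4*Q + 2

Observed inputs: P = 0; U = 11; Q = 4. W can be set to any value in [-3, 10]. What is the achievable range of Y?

31 to 57

Intervening on W fixes its value directly, overriding its dependence on P.
Substituting into the Y equation gives Y = -2*W + 51.
Linear in W, so extremes are at the endpoints: W = -3 gives Y = 57; W = 10 gives Y = 31.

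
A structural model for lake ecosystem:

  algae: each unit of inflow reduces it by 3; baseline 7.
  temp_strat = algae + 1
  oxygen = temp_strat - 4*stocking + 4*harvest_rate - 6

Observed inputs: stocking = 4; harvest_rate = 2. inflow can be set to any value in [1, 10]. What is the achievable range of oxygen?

Substituting into the temp_strat equation gives temp_strat = -3*inflow + 8.
Substituting into the oxygen equation gives oxygen = -3*inflow - 6.
Linear in inflow, so extremes are at the endpoints: inflow = 1 gives oxygen = -9; inflow = 10 gives oxygen = -36.

-36 to -9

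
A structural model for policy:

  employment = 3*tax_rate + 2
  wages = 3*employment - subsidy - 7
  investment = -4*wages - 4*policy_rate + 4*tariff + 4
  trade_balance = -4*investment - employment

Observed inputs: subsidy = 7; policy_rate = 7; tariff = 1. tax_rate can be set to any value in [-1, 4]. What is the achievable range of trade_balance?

-191 to 514

Substituting into the wages equation gives wages = 9*tax_rate - 8.
Substituting into the investment equation gives investment = -36*tax_rate + 12.
This gives trade_balance = 141*tax_rate - 50.
Linear in tax_rate, so extremes are at the endpoints: tax_rate = -1 gives trade_balance = -191; tax_rate = 4 gives trade_balance = 514.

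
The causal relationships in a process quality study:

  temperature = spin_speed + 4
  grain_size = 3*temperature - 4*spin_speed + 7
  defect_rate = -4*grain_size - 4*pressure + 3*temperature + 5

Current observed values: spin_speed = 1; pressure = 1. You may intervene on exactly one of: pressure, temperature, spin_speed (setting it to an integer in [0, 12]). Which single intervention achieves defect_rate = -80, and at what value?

Intervening on pressure: with other inputs at their observed values, defect_rate = -4*pressure - 52. Solving for -80 gives pressure = 7, within [0, 12].
Intervening on temperature: defect_rate = -9*temperature - 11. Reaching -80 requires temperature = 23/3, not an integer.
Intervening on spin_speed: defect_rate = 7*spin_speed - 63. Reaching -80 requires spin_speed = -17/7, not an integer.

set pressure = 7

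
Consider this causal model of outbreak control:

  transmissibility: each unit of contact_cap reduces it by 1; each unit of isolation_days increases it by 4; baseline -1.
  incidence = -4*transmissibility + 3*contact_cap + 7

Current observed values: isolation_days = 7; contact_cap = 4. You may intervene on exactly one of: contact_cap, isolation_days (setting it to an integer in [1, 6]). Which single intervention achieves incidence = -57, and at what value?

Intervening on contact_cap: incidence = 7*contact_cap - 101. Reaching -57 requires contact_cap = 44/7, not an integer.
Intervening on isolation_days: with other inputs at their observed values, incidence = -16*isolation_days + 39. Solving for -57 gives isolation_days = 6, within [1, 6].

set isolation_days = 6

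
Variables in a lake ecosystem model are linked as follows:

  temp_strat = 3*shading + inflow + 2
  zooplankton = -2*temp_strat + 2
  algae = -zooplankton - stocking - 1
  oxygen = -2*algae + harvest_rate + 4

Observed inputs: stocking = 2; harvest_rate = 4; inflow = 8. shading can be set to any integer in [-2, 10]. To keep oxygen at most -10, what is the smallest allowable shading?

Substituting into the temp_strat equation gives temp_strat = 3*shading + 10.
Substituting into the zooplankton equation gives zooplankton = -6*shading - 18.
Substituting into the algae equation gives algae = 6*shading + 15.
oxygen becomes -12*shading - 22.
Require -12*shading - 22 ≤ -10, so shading ≥ -1.
The smallest integer in [-2, 10] satisfying this is -1.

shading = -1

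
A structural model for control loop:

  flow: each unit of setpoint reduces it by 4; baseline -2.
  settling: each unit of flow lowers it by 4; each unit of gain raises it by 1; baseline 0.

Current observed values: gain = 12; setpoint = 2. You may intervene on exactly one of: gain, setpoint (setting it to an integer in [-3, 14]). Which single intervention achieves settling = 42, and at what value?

Intervening on gain: with other inputs at their observed values, settling = gain + 40. Solving for 42 gives gain = 2, within [-3, 14].
Intervening on setpoint: settling = 16*setpoint + 20. Reaching 42 requires setpoint = 11/8, not an integer.

set gain = 2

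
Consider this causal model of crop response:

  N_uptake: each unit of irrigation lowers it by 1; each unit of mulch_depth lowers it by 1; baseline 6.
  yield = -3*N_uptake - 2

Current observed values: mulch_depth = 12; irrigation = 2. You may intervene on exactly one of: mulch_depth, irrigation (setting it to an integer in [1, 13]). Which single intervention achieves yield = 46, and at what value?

set irrigation = 10

Intervening on mulch_depth: yield = 3*mulch_depth - 14. Reaching 46 requires mulch_depth = 20, outside [1, 13].
Intervening on irrigation: with other inputs at their observed values, yield = 3*irrigation + 16. Solving for 46 gives irrigation = 10, within [1, 13].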